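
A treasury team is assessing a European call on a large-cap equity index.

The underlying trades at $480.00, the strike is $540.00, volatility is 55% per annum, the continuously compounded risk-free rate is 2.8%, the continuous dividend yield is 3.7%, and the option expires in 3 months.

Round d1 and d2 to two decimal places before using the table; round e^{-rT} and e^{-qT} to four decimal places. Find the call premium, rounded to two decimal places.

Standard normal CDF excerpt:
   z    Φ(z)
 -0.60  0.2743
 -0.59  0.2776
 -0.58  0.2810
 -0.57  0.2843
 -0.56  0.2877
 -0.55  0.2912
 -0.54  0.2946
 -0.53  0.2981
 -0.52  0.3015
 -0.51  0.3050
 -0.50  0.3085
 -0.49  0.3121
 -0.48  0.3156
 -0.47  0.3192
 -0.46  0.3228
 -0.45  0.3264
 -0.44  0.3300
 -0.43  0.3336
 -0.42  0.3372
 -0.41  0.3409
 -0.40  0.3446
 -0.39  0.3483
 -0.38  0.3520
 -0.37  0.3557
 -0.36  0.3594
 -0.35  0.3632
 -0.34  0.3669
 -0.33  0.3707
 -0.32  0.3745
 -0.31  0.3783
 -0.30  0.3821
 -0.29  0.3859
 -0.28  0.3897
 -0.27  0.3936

σ√T = 0.55 × 0.5000 = 0.2750
ln(S/K) + (r − q + σ²/2)T = ln(480/540) + (0.028 − 0.037 + 0.55²/2)·0.25 = -0.1178 + 0.0356 = -0.0822
d₁ = -0.0822 / 0.2750 = -0.2990 → -0.30
d₂ = d₁ − σ√T = -0.2990 − 0.2750 = -0.5740 → -0.57
exp(−qT) = exp(−0.037·0.25) = 0.9908;  exp(−rT) = exp(−0.028·0.25) = 0.9930
C = 480·0.9908·N(-0.30) − 540·0.9930·N(-0.57) = 480·0.9908·0.3821 − 540·0.9930·0.2843 = 181.7206 − 152.4473 = 29.2733

$29.27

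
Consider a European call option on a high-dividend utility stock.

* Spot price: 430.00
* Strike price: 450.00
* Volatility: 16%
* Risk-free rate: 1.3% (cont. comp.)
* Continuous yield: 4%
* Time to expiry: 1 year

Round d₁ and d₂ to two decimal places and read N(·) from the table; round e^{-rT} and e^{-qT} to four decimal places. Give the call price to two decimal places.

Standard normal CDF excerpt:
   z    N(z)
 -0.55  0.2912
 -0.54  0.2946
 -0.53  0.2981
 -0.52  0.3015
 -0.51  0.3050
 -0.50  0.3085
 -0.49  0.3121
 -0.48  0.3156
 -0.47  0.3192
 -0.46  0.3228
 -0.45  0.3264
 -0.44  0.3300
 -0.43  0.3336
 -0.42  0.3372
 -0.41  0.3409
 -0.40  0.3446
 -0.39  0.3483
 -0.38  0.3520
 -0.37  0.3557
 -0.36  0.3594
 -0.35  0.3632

14.54

T = 1;  σ√T = 0.1600
d₁ = [ln(430/450) + (0.013 − 0.04 + 0.16²/2)·1] / 0.1600 = [-0.0455 − 0.0142] / 0.1600 = -0.3729 which rounds to -0.37
d₂ = d₁ − σ√T = -0.3729 − 0.1600 = -0.5329 which rounds to -0.53
exp(−qT) = exp(−0.04·1) = 0.9608;  exp(−rT) = exp(−0.013·1) = 0.9871
N(d₁) = N(-0.37) = 0.3557;  N(d₂) = N(-0.53) = 0.2981
C = 430·0.9608·0.3557 − 450·0.9871·0.2981 = 146.9553 − 132.4145 = 14.5408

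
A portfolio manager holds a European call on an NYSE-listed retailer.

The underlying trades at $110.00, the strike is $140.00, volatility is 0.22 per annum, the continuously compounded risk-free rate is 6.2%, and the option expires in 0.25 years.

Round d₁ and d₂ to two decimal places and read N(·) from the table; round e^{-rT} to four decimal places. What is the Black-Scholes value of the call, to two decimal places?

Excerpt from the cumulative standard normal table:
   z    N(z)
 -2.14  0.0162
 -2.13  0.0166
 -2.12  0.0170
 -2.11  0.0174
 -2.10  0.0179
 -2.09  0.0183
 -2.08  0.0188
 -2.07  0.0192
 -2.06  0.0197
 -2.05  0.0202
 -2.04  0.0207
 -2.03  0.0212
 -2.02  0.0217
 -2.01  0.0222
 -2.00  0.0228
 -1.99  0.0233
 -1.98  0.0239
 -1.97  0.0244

σ√T = 0.22 × 0.5000 = 0.1100
d₁ = [ln(110/140) + (0.062 + 0.22²/2)·0.25] / 0.1100 = [-0.2412 + 0.0215] / 0.1100 = -1.9965 → -2.00
d₂ = d₁ − σ√T = -1.9965 − 0.1100 = -2.1065 → -2.11
e^(−rT) = e^(−0.062·0.25) = 0.9846
N(d₁) = N(-2.00) = 0.0228;  N(d₂) = N(-2.11) = 0.0174
C = 110·0.0228 − 140·0.9846·0.0174 = 2.5080 − 2.3985 = 0.1095

$0.11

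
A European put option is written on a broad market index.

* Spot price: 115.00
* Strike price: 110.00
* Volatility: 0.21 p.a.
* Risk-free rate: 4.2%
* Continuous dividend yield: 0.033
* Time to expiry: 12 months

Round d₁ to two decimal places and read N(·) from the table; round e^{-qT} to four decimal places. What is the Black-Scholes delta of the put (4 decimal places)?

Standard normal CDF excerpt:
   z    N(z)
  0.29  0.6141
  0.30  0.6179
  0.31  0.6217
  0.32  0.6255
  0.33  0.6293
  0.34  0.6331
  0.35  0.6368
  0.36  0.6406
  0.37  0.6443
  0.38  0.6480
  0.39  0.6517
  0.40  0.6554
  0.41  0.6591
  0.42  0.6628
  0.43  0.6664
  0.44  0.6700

σ√T = 0.21·√1 = 0.2100
ln(S/K) + (r − q + σ²/2)T = ln(115/110) + (0.042 − 0.033 + 0.21²/2)·1 = 0.0445 + 0.0310 = 0.0755
d₁ = 0.0755 / 0.2100 = 0.3595 ⇒ 0.36
N(d₁) = N(0.36) = 0.6406
Δ_put = e^(−qT)·(N(d₁) − 1) = 0.9675·(0.6406 − 1) = -0.3477

-0.3477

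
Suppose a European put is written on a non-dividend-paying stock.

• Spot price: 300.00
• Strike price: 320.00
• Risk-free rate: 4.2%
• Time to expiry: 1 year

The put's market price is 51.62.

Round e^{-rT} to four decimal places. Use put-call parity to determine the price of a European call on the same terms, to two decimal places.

44.77

e^(−rT) = e^(−0.042·1) = 0.9589
Put-call parity: C − P = S − K·e^(−rT) = 300 − 320·0.9589 = 300 − 306.8480 = -6.8480
C = P + (C − P) = 51.62 + (-6.8480) = 44.7720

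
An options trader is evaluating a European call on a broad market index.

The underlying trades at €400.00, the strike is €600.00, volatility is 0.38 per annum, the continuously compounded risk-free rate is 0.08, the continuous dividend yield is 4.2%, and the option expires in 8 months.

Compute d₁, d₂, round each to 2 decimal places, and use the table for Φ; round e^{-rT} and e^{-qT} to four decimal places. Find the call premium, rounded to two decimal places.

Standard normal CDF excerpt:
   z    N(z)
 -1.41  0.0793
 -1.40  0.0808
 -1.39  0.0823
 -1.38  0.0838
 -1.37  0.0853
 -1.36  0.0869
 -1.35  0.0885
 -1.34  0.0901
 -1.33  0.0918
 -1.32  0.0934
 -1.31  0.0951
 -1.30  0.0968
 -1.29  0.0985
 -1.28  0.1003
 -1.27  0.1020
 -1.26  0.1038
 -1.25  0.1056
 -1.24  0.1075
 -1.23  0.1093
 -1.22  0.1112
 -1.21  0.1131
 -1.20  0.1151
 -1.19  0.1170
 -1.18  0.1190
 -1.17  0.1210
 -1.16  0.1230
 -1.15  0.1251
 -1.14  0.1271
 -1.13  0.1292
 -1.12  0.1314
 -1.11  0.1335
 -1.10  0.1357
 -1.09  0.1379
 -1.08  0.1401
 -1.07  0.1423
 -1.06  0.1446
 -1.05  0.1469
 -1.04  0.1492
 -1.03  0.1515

σ√T = 0.38 × 0.8165 = 0.3103
d₁ = [ln(400/600) + (0.08 − 0.042 + 0.38²/2)·0.6667] / 0.3103 = [-0.4055 + 0.0735] / 0.3103 = -1.0700 ⇒ -1.07
d₂ = d₁ − σ√T = -1.0700 − 0.3103 = -1.3803 ⇒ -1.38
exp(−qT) = exp(−0.042·0.6667) = 0.9724;  exp(−rT) = exp(−0.08·0.6667) = 0.9481
N(d₁) = N(-1.07) = 0.1423;  N(d₂) = N(-1.38) = 0.0838
C = 400·0.9724·0.1423 − 600·0.9481·0.0838 = 55.3490 − 47.6705 = 7.6785

€7.68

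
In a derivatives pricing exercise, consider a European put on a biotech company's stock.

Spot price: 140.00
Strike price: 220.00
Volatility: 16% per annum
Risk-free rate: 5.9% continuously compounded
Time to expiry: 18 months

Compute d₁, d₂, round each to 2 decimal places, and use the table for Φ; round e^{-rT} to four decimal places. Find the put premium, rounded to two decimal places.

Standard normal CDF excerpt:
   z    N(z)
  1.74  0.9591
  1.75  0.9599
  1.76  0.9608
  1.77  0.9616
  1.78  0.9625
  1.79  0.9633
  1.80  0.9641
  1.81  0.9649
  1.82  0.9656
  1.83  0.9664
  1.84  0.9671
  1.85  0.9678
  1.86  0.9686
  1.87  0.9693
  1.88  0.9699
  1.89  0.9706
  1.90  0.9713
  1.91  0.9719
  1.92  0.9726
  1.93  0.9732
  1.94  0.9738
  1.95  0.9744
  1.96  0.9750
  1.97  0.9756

61.70

T = 1.5;  σ√T = 0.1960
ln(S/K) + (r + σ²/2)T = ln(140/220) + (0.059 + 0.16²/2)·1.5 = -0.4520 + 0.1077 = -0.3443
d₁ = -0.3443 / 0.1960 = -1.7569 which rounds to -1.76
d₂ = d₁ − σ√T = -1.7569 − 0.1960 = -1.9529 which rounds to -1.95
e^(−rT) = e^(−0.059·1.5) = 0.9153
N(−d₂) = N(1.95) = 0.9744;  N(−d₁) = N(1.76) = 0.9608
P = 220·0.9153·0.9744 − 140·0.9608 = 196.2110 − 134.5120 = 61.6990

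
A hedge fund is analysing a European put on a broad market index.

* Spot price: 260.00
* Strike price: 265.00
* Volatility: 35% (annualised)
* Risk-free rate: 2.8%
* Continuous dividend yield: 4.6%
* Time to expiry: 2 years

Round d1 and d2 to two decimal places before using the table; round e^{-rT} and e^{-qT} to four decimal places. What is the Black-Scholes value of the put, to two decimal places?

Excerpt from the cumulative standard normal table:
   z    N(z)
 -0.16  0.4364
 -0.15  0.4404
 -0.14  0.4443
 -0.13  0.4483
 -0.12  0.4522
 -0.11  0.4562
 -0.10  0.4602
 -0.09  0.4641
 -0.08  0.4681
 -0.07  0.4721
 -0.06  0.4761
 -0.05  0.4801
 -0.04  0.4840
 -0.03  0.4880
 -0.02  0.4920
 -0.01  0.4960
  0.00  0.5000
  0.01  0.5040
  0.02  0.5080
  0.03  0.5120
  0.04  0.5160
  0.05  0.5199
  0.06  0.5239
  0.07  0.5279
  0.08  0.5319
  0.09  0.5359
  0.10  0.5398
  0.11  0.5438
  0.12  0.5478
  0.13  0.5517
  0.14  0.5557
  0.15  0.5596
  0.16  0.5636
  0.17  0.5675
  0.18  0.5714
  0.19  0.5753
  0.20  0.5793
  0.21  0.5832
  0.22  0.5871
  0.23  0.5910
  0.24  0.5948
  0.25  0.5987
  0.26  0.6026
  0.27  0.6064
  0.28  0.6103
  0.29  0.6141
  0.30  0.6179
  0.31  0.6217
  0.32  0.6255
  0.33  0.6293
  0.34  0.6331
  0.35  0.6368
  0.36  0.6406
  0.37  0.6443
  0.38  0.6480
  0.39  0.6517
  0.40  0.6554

σ√T = 0.35 × 1.4142 = 0.4950
d₁ = [ln(260/265) + (0.028 − 0.046 + ½·0.35²)·2] / (σ√T) = (-0.0190 + 0.0865) / 0.4950 = 0.1363 ≈ 0.14
d₂ = 0.1363 − 0.4950 = -0.3587 ≈ -0.36
exp(−qT) = exp(−0.046·2) = 0.9121;  exp(−rT) = exp(−0.028·2) = 0.9455
N(−d₂) = N(0.36) = 0.6406;  N(−d₁) = N(-0.14) = 0.4443
P = 265·0.9455·0.6406 − 260·0.9121·0.4443 = 160.5071 − 105.3640 = 55.1432

55.14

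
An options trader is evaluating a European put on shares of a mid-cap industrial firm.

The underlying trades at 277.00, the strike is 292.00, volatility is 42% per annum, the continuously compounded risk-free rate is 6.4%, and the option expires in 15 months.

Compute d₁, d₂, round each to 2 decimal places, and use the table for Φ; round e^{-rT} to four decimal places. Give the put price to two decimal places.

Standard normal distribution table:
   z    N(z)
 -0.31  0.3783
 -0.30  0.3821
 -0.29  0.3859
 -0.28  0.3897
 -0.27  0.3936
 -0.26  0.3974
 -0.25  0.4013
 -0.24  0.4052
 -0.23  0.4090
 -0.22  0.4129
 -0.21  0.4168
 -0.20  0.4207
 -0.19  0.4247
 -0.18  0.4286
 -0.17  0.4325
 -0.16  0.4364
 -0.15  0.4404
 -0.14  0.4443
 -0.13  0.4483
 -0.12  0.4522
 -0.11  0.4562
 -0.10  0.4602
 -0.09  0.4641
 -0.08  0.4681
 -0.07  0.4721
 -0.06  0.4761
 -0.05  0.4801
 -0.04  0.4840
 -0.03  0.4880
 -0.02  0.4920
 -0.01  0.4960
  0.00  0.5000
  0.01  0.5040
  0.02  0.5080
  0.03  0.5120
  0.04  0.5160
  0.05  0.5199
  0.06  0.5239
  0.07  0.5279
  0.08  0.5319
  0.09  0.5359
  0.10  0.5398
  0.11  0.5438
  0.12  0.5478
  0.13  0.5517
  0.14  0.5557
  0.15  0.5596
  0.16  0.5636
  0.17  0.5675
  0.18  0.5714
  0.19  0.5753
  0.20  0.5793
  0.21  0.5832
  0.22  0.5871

T = 1.25;  σ√T = 0.4696
d₁ = [ln(277/292) + (0.064 + 0.42²/2)·1.25] / 0.4696 = [-0.0527 + 0.1903] / 0.4696 = 0.2928 which rounds to 0.29
d₂ = d₁ − σ√T = 0.2928 − 0.4696 = -0.1767 which rounds to -0.18
exp(−rT) = exp(−0.064·1.25) = 0.9231
N(−d₂) = N(0.18) = 0.5714;  N(−d₁) = N(-0.29) = 0.3859
P = 292·0.9231·0.5714 − 277·0.3859 = 154.0181 − 106.8943 = 47.1238

47.12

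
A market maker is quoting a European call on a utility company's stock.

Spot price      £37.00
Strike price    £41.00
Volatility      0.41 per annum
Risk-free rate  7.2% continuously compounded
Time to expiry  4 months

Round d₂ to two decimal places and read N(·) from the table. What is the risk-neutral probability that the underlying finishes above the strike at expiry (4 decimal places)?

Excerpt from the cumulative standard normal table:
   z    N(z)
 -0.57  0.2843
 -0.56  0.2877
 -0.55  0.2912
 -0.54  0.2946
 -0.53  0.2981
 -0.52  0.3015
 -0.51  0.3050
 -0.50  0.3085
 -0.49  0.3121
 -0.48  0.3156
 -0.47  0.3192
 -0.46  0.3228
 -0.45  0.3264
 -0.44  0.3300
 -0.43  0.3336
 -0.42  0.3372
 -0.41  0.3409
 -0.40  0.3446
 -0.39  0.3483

σ√T = 0.41 × 0.5774 = 0.2367
ln(S/K) + (r + σ²/2)T = ln(37/41) + (0.072 + 0.41²/2)·0.3333 = -0.1027 + 0.0520 = -0.0506
d₁ = -0.0506 / 0.2367 = -0.2139 ⇒ -0.21
d₂ = d₁ − σ√T = -0.2139 − 0.2367 = -0.4506 ⇒ -0.45
Pr(exercise) under Q = N(d₂) = 0.3264

0.3264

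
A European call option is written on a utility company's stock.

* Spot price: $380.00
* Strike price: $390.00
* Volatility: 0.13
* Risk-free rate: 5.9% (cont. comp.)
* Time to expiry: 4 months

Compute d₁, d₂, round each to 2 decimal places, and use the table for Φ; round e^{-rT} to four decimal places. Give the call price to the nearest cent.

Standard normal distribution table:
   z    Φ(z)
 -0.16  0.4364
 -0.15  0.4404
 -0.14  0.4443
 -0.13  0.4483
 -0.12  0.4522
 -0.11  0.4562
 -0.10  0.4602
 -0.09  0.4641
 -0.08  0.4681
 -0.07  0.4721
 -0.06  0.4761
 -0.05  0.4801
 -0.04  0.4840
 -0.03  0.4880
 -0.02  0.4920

$9.52

σ√T = 0.13·√0.3333 = 0.0751
d₁ = [ln(380/390) + (0.059 + ½·0.13²)·0.3333] / (σ√T) = (-0.0260 + 0.0225) / 0.0751 = -0.0465 → -0.05
d₂ = -0.0465 − 0.0751 = -0.1216 → -0.12
e^(−rT) = e^(−0.059·0.3333) = 0.9805
N(d₁) = N(-0.05) = 0.4801;  N(d₂) = N(-0.12) = 0.4522
C = 380·0.4801 − 390·0.9805·0.4522 = 182.4380 − 172.9190 = 9.5190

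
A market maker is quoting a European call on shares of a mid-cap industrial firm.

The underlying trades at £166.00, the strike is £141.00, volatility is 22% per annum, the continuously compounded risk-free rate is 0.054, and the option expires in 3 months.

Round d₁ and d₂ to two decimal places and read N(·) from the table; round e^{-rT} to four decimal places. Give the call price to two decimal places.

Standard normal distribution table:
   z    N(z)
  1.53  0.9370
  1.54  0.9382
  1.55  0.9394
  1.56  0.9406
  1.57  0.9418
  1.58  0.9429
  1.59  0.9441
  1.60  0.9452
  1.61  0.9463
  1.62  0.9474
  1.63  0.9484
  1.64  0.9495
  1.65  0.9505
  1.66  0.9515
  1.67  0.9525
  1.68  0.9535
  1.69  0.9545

£27.27

σ√T = 0.22 × 0.5000 = 0.1100
d₁ = [ln(166/141) + (0.054 + 0.22²/2)·0.25] / 0.1100 = [0.1632 + 0.0195] / 0.1100 = 1.6616 which rounds to 1.66
d₂ = d₁ − σ√T = 1.6616 − 0.1100 = 1.5516 which rounds to 1.55
exp(−rT) = exp(−0.054·0.25) = 0.9866
N(d₁) = N(1.66) = 0.9515;  N(d₂) = N(1.55) = 0.9394
C = 166·0.9515 − 141·0.9866·0.9394 = 157.9490 − 130.6805 = 27.2685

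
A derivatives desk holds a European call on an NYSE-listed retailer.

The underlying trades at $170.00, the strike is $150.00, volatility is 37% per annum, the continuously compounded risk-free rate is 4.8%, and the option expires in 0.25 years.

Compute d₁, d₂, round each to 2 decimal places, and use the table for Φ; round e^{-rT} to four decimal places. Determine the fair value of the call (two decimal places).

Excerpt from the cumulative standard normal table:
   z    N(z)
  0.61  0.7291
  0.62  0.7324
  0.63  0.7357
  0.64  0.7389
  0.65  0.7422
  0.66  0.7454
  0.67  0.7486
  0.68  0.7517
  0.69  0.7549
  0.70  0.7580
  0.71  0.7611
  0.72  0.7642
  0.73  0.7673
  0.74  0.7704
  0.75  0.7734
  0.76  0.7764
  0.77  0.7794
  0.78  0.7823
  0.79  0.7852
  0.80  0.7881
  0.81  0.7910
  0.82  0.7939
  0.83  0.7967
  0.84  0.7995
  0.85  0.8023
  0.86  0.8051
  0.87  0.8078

$25.43

σ√T = 0.37 × 0.5000 = 0.1850
d₁ = [ln(170/150) + (0.048 + 0.37²/2)·0.25] / 0.1850 = [0.1252 + 0.0291] / 0.1850 = 0.8339 ⇒ 0.83
d₂ = d₁ − σ√T = 0.8339 − 0.1850 = 0.6489 ⇒ 0.65
exp(−rT) = exp(−0.048·0.25) = 0.9881
N(d₁) = N(0.83) = 0.7967;  N(d₂) = N(0.65) = 0.7422
C = 170·0.7967 − 150·0.9881·0.7422 = 135.4390 − 110.0052 = 25.4338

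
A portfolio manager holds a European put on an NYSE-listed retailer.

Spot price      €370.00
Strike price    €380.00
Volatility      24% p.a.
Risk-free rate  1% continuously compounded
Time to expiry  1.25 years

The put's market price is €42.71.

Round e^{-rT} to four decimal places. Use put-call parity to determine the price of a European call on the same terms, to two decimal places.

exp(−rT) = exp(−0.01·1.25) = 0.9876
Put-call parity: C − P = S − K·e^(−rT) = 370 − 380·0.9876 = 370 − 375.2880 = -5.2880
C = P + (C − P) = 42.71 + (-5.2880) = 37.4220

€37.42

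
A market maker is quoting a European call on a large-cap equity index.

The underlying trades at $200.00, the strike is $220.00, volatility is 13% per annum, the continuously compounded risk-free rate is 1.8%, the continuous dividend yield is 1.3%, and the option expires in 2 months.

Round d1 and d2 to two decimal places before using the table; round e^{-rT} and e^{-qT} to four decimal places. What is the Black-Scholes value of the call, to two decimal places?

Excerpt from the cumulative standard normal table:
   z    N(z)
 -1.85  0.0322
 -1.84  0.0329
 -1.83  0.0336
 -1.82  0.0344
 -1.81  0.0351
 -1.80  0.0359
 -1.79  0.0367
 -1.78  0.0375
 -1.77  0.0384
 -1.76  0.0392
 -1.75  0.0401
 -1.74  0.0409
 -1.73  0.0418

$0.30

σ√T = 0.13 × 0.4082 = 0.0531
d₁ = [ln(200/220) + (0.018 − 0.013 + ½·0.13²)·0.1667] / (σ√T) = (-0.0953 + 0.0022) / 0.0531 = -1.7536 → -1.75
d₂ = -1.7536 − 0.0531 = -1.8067 → -1.81
exp(−qT) = exp(−0.013·0.1667) = 0.9978;  exp(−rT) = exp(−0.018·0.1667) = 0.9970
N(d₁) = N(-1.75) = 0.0401;  N(d₂) = N(-1.81) = 0.0351
C = 200·0.9978·0.0401 − 220·0.9970·0.0351 = 8.0024 − 7.6988 = 0.3035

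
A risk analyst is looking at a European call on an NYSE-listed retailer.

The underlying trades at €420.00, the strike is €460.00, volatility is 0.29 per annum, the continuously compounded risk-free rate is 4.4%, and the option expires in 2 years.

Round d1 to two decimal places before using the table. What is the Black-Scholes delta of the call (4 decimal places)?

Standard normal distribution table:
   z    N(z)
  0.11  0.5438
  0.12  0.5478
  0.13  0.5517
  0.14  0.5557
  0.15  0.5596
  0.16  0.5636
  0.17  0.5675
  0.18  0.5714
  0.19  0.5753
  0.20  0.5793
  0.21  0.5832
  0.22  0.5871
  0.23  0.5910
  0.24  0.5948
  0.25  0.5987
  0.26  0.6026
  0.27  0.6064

0.5793

σ√T = 0.29·√2 = 0.4101
d₁ = [ln(420/460) + (0.044 + 0.29²/2)·2] / 0.4101 = [-0.0910 + 0.1721] / 0.4101 = 0.1978 → 0.20
N(d₁) = N(0.20) = 0.5793
Δ_call = N(d₁) = 0.5793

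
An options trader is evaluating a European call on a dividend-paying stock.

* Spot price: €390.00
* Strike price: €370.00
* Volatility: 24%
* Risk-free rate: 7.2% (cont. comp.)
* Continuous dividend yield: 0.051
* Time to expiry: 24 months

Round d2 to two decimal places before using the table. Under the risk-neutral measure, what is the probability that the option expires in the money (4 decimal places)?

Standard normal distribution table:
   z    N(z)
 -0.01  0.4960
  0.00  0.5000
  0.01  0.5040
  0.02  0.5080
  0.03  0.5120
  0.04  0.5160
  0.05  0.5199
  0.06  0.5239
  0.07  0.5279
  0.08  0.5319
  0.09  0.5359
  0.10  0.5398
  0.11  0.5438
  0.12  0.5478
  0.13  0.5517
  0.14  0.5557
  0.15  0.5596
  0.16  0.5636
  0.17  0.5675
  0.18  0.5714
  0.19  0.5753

σ√T = 0.24·√2 = 0.3394
d₁ = [ln(390/370) + (0.072 − 0.051 + 0.24²/2)·2] / 0.3394 = [0.0526 + 0.0996] / 0.3394 = 0.4486 → 0.45
d₂ = d₁ − σ√T = 0.4486 − 0.3394 = 0.1091 → 0.11
Pr(exercise) under Q = N(d₂) = 0.5438

0.5438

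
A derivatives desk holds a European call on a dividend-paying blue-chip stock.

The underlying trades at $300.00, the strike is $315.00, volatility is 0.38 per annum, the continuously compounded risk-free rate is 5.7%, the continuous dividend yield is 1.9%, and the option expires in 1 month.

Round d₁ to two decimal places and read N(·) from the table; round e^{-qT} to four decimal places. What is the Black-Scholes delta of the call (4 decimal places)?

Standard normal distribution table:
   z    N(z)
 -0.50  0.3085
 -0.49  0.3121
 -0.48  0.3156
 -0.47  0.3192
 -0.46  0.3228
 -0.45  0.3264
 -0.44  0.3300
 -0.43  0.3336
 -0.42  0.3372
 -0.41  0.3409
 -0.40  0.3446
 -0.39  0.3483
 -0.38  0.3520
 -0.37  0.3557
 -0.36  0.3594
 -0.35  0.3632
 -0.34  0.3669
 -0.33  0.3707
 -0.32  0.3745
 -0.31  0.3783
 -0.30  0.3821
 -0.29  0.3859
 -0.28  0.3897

0.3588

σ√T = 0.38·√0.08333 = 0.1097
d₁ = [ln(300/315) + (0.057 − 0.019 + ½·0.38²)·0.08333] / (σ√T) = (-0.0488 + 0.0092) / 0.1097 = -0.3611 ⇒ -0.36
N(d₁) = N(-0.36) = 0.3594
Δ_call = e^(−qT)·N(d₁) = 0.9984·0.3594 = 0.3588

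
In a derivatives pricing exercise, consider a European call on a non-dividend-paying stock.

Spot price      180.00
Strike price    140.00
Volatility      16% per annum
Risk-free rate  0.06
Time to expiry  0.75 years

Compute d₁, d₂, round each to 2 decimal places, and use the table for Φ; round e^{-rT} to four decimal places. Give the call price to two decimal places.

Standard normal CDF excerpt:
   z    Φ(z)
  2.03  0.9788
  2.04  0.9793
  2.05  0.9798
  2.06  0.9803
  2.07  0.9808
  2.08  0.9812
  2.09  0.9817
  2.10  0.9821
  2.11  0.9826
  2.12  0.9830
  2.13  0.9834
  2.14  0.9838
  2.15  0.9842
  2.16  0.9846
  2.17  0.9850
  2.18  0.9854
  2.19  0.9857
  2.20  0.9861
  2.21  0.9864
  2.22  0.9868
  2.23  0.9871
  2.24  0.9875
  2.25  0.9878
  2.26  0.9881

46.28

σ√T = 0.16 × 0.8660 = 0.1386
d₁ = [ln(180/140) + (0.06 + 0.16²/2)·0.75] / 0.1386 = [0.2513 + 0.0546] / 0.1386 = 2.2077 ⇒ 2.21
d₂ = d₁ − σ√T = 2.2077 − 0.1386 = 2.0692 ⇒ 2.07
exp(−rT) = exp(−0.06·0.75) = 0.9560
C = 180·N(2.21) − 140·0.9560·N(2.07) = 180·0.9864 − 140·0.9560·0.9808 = 177.5520 − 131.2703 = 46.2817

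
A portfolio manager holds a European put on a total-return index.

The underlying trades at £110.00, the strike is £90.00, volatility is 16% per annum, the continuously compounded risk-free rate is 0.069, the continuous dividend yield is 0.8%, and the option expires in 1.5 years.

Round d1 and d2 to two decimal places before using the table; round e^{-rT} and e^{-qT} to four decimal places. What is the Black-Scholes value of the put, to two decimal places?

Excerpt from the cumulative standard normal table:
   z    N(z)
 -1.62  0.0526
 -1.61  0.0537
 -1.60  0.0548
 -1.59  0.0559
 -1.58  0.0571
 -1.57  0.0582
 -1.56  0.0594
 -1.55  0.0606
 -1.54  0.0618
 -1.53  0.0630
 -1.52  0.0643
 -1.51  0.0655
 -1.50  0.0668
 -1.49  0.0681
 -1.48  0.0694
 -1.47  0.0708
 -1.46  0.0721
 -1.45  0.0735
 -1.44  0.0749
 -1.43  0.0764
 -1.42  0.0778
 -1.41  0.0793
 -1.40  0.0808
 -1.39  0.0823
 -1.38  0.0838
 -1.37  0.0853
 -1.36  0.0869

σ√T = 0.16·√1.5 = 0.1960
ln(S/K) + (r − q + σ²/2)T = ln(110/90) + (0.069 − 0.008 + 0.16²/2)·1.5 = 0.2007 + 0.1107 = 0.3114
d₁ = 0.3114 / 0.1960 = 1.5890 which rounds to 1.59
d₂ = d₁ − σ√T = 1.5890 − 0.1960 = 1.3930 which rounds to 1.39
exp(−qT) = exp(−0.008·1.5) = 0.9881;  exp(−rT) = exp(−0.069·1.5) = 0.9017
P = 90·0.9017·N(-1.39) − 110·0.9881·N(-1.59) = 90·0.9017·0.0823 − 110·0.9881·0.0559 = 6.6789 − 6.0758 = 0.6031

£0.60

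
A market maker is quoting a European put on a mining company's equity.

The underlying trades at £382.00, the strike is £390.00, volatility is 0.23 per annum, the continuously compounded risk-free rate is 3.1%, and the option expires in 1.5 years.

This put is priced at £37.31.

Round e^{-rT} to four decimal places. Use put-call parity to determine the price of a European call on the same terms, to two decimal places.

£47.02

exp(−rT) = exp(−0.031·1.5) = 0.9546
Put-call parity: C − P = S − K·e^(−rT) = 382 − 390·0.9546 = 382 − 372.2940 = 9.7060
C = P + (C − P) = 37.31 + (9.7060) = 47.0160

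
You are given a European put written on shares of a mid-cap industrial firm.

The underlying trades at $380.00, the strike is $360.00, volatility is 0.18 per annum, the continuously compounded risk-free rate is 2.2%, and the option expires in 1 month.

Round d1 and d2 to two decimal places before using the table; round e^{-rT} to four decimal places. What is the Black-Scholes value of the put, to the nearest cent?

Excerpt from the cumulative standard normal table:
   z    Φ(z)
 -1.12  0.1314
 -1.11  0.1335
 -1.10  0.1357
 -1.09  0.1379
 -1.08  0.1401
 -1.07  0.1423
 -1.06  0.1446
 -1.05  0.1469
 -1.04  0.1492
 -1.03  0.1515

σ√T = 0.18·√0.08333 = 0.0520
d₁ = [ln(380/360) + (0.022 + 0.18²/2)·0.08333] / 0.0520 = [0.0541 + 0.0032] / 0.0520 = 1.1018 ≈ 1.10
d₂ = d₁ − σ√T = 1.1018 − 0.0520 = 1.0498 ≈ 1.05
e^(−rT) = e^(−0.022·0.08333) = 0.9982
N(−d₂) = N(-1.05) = 0.1469;  N(−d₁) = N(-1.10) = 0.1357
P = 360·0.9982·0.1469 − 380·0.1357 = 52.7888 − 51.5660 = 1.2228

$1.22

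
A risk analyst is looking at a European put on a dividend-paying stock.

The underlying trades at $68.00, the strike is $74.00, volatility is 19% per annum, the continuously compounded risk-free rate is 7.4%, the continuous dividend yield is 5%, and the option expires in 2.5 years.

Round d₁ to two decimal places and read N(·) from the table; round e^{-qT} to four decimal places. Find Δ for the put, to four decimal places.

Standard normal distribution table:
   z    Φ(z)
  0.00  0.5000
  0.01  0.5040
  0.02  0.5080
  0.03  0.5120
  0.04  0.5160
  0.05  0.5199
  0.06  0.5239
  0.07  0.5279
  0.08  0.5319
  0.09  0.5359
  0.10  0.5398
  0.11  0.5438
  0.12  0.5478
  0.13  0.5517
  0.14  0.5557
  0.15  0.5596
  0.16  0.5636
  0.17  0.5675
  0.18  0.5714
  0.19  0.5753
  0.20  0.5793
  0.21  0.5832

σ√T = 0.19 × 1.5811 = 0.3004
ln(S/K) + (r − q + σ²/2)T = ln(68/74) + (0.074 − 0.05 + 0.19²/2)·2.5 = -0.0846 + 0.1051 = 0.0206
d₁ = 0.0206 / 0.3004 = 0.0685 which rounds to 0.07
N(d₁) = N(0.07) = 0.5279
Δ_put = e^(−qT)·(N(d₁) − 1) = 0.8825·(0.5279 − 1) = -0.4166

-0.4166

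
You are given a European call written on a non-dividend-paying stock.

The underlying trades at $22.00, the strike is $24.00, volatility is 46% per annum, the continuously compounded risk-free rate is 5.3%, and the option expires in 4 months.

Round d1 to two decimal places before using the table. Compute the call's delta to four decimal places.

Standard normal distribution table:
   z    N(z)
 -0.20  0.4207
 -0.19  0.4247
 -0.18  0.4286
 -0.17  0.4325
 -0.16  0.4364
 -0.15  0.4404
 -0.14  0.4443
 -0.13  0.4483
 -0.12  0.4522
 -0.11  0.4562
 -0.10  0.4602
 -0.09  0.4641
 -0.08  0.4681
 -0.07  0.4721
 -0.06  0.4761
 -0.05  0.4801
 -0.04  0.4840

0.4483

T = 0.3333;  σ√T = 0.2656
d₁ = [ln(22/24) + (0.053 + 0.46²/2)·0.3333] / 0.2656 = [-0.0870 + 0.0529] / 0.2656 = -0.1283 which rounds to -0.13
N(d₁) = N(-0.13) = 0.4483
Δ_call = N(d₁) = 0.4483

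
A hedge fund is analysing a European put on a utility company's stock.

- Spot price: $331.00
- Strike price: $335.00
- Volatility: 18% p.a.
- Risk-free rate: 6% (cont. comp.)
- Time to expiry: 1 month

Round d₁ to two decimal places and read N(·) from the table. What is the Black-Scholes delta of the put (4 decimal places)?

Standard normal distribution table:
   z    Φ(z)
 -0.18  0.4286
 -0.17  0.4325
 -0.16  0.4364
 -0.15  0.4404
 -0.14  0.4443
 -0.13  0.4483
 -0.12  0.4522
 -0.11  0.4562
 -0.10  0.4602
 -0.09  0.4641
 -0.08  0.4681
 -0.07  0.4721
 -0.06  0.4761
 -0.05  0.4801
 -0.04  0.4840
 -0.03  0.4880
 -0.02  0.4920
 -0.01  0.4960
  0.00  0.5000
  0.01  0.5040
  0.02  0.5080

-0.5438

σ√T = 0.18·√0.08333 = 0.0520
d₁ = [ln(331/335) + (0.06 + ½·0.18²)·0.08333] / (σ√T) = (-0.0120 + 0.0063) / 0.0520 = -0.1090 → -0.11
N(d₁) = N(-0.11) = 0.4562
Δ_put = N(d₁) − 1 = 0.4562 − 1 = -0.5438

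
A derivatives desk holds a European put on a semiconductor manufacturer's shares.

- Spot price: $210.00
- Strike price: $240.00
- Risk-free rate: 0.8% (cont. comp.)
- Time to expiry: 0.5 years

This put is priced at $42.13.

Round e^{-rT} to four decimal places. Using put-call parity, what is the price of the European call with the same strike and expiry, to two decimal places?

$13.09

exp(−rT) = exp(−0.008·0.5) = 0.9960
Put-call parity: C − P = S − K·e^(−rT) = 210 − 240·0.9960 = 210 − 239.0400 = -29.0400
C = P + (C − P) = 42.13 + (-29.0400) = 13.0900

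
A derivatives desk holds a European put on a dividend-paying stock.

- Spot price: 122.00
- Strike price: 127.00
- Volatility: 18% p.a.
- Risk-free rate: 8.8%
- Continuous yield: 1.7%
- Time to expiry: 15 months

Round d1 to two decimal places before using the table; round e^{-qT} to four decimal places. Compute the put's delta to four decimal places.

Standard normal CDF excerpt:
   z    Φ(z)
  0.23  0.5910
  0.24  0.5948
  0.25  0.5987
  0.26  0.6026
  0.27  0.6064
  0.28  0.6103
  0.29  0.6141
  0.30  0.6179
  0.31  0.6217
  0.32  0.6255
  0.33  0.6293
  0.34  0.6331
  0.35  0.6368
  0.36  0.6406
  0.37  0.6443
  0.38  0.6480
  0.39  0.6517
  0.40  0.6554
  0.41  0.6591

-0.3592

T = 1.25;  σ√T = 0.2012
ln(S/K) + (r − q + σ²/2)T = ln(122/127) + (0.088 − 0.017 + 0.18²/2)·1.25 = -0.0402 + 0.1090 = 0.0688
d₁ = 0.0688 / 0.2012 = 0.3420 ≈ 0.34
N(d₁) = N(0.34) = 0.6331
Δ_put = exp(−qT)·(N(d₁) − 1) = 0.9790·(0.6331 − 1) = -0.3592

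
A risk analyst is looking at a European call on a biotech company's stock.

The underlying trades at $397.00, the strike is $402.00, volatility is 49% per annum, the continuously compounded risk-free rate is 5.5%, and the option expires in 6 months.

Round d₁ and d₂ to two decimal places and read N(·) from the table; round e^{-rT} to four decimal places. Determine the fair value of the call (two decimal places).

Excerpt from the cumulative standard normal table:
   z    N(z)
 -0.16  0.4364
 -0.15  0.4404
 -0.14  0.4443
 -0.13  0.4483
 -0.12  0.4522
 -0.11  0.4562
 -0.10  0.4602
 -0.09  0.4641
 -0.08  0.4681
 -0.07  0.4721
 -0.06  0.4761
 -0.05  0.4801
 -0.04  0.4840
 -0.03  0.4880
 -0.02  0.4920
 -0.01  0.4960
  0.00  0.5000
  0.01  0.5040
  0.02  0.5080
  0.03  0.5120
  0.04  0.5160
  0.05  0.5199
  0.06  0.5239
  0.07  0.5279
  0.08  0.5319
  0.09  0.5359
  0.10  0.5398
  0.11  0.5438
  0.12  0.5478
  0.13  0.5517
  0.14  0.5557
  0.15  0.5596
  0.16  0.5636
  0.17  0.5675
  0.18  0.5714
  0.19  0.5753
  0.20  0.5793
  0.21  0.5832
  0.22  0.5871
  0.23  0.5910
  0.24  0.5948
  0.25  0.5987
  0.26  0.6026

σ√T = 0.49·√0.5 = 0.3465
d₁ = [ln(397/402) + (0.055 + ½·0.49²)·0.5] / (σ√T) = (-0.0125 + 0.0875) / 0.3465 = 0.2165 → 0.22
d₂ = 0.2165 − 0.3465 = -0.1300 → -0.13
e^(−rT) = e^(−0.055·0.5) = 0.9729
N(d₁) = N(0.22) = 0.5871;  N(d₂) = N(-0.13) = 0.4483
C = 397·0.5871 − 402·0.9729·0.4483 = 233.0787 − 175.3327 = 57.7460

$57.75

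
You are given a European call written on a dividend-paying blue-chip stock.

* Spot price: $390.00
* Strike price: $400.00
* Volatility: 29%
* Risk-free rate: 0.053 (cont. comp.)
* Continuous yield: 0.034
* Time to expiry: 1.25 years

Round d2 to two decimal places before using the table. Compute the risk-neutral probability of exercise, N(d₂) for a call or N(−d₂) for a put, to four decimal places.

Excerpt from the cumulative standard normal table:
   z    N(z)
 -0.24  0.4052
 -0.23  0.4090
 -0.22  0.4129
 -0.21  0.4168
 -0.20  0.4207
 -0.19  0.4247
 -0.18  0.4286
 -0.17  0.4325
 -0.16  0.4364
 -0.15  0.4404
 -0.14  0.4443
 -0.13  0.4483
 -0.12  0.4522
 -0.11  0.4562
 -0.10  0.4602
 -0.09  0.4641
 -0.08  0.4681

σ√T = 0.29·√1.25 = 0.3242
d₁ = [ln(390/400) + (0.053 − 0.034 + 0.29²/2)·1.25] / 0.3242 = [-0.0253 + 0.0763] / 0.3242 = 0.1573 → 0.16
d₂ = d₁ − σ√T = 0.1573 − 0.3242 = -0.1670 → -0.17
Pr(exercise) under Q = N(d₂) = 0.4325

0.4325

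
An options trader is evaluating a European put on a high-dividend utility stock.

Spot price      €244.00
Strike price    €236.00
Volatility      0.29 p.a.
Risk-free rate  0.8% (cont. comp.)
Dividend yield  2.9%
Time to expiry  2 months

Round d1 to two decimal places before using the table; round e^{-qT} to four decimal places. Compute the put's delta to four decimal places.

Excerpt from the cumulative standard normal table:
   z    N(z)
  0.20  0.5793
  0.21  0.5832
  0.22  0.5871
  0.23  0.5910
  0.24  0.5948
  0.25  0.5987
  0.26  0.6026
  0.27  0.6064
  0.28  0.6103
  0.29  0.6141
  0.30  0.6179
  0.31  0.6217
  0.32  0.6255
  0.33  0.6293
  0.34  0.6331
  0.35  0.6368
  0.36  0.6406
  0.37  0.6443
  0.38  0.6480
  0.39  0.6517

σ√T = 0.29 × 0.4082 = 0.1184
d₁ = [ln(244/236) + (0.008 − 0.029 + 0.29²/2)·0.1667] / 0.1184 = [0.0333 + 0.0035] / 0.1184 = 0.3112 → 0.31
N(d₁) = N(0.31) = 0.6217
Δ_put = exp(−qT)·(N(d₁) − 1) = 0.9952·(0.6217 − 1) = -0.3765

-0.3765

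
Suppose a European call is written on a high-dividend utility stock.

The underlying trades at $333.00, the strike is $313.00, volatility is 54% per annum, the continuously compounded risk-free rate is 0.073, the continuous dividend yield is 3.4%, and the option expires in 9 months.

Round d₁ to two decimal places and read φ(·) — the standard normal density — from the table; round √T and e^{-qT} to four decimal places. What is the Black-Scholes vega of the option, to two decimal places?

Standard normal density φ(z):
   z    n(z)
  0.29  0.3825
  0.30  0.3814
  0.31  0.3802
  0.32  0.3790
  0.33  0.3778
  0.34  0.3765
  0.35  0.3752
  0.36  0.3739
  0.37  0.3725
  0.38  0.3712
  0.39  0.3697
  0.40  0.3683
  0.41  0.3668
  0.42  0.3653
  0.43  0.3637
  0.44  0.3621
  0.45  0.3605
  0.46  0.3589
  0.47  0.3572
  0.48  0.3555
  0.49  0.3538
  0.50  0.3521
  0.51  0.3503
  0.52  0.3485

T = 0.75;  σ√T = 0.4677
d₁ = [ln(333/313) + (0.073 − 0.034 + 0.54²/2)·0.75] / 0.4677 = [0.0619 + 0.1386] / 0.4677 = 0.4288 ≈ 0.43
√T = √0.75 = 0.8660
φ(d₁) = φ(0.43) = 0.3637
e^(−qT) = e^(−0.034·0.75) = 0.9748
vega = S·e^(−qT)·φ(d₁)·√T = 333·0.9748·0.3637·0.8660 = 102.2400

102.24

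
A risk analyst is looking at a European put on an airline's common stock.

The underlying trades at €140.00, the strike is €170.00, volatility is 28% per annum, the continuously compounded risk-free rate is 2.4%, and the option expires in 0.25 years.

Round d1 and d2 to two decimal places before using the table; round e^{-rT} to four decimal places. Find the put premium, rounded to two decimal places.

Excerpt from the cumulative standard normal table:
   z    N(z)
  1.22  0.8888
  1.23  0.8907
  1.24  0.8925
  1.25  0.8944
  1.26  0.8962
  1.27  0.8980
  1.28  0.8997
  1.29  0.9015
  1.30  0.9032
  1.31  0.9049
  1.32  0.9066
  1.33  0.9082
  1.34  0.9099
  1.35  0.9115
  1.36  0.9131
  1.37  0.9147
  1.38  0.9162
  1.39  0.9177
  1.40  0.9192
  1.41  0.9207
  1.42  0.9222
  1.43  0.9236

T = 0.25;  σ√T = 0.1400
d₁ = [ln(140/170) + (0.024 + 0.28²/2)·0.25] / 0.1400 = [-0.1942 + 0.0158] / 0.1400 = -1.2740 → -1.27
d₂ = d₁ − σ√T = -1.2740 − 0.1400 = -1.4140 → -1.41
e^(−rT) = e^(−0.024·0.25) = 0.9940
P = 170·0.9940·N(1.41) − 140·N(1.27) = 170·0.9940·0.9207 − 140·0.8980 = 155.5799 − 125.7200 = 29.8599

€29.86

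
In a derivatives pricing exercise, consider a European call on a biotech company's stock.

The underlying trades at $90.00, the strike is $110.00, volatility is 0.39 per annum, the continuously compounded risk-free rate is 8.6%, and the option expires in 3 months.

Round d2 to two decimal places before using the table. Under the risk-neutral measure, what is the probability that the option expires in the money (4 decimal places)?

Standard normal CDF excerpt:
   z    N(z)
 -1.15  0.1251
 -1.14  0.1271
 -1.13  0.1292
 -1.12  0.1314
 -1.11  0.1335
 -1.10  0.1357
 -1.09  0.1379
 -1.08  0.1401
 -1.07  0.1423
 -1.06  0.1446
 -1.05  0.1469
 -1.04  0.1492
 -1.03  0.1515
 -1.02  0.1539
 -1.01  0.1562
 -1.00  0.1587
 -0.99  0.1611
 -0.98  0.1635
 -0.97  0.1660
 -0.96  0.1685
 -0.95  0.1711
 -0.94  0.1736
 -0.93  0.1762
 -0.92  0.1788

σ√T = 0.39 × 0.5000 = 0.1950
d₁ = [ln(90/110) + (0.086 + 0.39²/2)·0.25] / 0.1950 = [-0.2007 + 0.0405] / 0.1950 = -0.8213 which rounds to -0.82
d₂ = d₁ − σ√T = -0.8213 − 0.1950 = -1.0163 which rounds to -1.02
Risk-neutral Pr[S_T > K] = N(d₂) = N(-1.02) = 0.1539

0.1539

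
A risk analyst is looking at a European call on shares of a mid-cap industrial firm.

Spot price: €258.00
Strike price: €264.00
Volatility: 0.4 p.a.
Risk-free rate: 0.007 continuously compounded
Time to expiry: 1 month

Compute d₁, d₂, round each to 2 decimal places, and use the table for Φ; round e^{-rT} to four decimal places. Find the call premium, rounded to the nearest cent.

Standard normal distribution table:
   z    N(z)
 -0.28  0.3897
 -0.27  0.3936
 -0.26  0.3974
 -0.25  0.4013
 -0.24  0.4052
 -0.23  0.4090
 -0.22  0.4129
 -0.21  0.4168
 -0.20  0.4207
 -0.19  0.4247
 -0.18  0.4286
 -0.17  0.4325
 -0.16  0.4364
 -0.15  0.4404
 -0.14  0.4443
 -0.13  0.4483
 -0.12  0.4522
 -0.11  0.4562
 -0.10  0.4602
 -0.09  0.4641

€8.75

σ√T = 0.4·√0.08333 = 0.1155
d₁ = [ln(258/264) + (0.007 + 0.4²/2)·0.08333] / 0.1155 = [-0.0230 + 0.0073] / 0.1155 = -0.1363 → -0.14
d₂ = d₁ − σ√T = -0.1363 − 0.1155 = -0.2518 → -0.25
e^(−rT) = e^(−0.007·0.08333) = 0.9994
N(d₁) = N(-0.14) = 0.4443;  N(d₂) = N(-0.25) = 0.4013
C = 258·0.4443 − 264·0.9994·0.4013 = 114.6294 − 105.8796 = 8.7498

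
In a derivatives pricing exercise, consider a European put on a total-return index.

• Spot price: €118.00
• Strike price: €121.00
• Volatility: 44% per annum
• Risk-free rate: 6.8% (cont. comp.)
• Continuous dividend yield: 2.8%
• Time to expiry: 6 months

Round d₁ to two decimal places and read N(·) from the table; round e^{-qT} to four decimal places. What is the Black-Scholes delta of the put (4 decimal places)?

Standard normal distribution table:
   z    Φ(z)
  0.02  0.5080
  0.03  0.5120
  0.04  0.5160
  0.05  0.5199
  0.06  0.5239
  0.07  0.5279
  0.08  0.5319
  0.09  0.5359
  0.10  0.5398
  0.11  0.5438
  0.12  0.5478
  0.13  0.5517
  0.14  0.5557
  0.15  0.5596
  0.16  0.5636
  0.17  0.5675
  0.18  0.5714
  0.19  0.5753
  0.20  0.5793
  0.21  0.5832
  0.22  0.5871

σ√T = 0.44 × 0.7071 = 0.3111
d₁ = [ln(118/121) + (0.068 − 0.028 + 0.44²/2)·0.5] / 0.3111 = [-0.0251 + 0.0684] / 0.3111 = 0.1392 ⇒ 0.14
N(d₁) = N(0.14) = 0.5557
Δ_put = e^(−qT)·(N(d₁) − 1) = 0.9861·(0.5557 − 1) = -0.4381

-0.4381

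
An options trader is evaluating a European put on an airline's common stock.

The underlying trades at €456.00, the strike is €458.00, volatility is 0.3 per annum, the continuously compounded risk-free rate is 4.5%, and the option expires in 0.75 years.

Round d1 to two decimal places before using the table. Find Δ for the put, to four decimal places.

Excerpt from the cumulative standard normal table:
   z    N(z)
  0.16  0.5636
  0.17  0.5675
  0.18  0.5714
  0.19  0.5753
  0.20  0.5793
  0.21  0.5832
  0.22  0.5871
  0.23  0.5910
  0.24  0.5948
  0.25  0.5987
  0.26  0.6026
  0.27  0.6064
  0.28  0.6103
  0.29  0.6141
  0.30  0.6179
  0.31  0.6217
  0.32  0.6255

σ√T = 0.3·√0.75 = 0.2598
d₁ = [ln(456/458) + (0.045 + 0.3²/2)·0.75] / 0.2598 = [-0.0044 + 0.0675] / 0.2598 = 0.2430 → 0.24
N(d₁) = N(0.24) = 0.5948
Δ_put = N(d₁) − 1 = 0.5948 − 1 = -0.4052

-0.4052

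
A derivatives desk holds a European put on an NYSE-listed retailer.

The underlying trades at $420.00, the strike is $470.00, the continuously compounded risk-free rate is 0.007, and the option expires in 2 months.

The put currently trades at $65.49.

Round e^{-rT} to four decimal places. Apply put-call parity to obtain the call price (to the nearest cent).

e^(−rT) = e^(−0.007·0.1667) = 0.9988
Put-call parity: C − P = S − K·e^(−rT) = 420 − 470·0.9988 = 420 − 469.4360 = -49.4360
C = P + (C − P) = 65.49 + (-49.4360) = 16.0540

$16.05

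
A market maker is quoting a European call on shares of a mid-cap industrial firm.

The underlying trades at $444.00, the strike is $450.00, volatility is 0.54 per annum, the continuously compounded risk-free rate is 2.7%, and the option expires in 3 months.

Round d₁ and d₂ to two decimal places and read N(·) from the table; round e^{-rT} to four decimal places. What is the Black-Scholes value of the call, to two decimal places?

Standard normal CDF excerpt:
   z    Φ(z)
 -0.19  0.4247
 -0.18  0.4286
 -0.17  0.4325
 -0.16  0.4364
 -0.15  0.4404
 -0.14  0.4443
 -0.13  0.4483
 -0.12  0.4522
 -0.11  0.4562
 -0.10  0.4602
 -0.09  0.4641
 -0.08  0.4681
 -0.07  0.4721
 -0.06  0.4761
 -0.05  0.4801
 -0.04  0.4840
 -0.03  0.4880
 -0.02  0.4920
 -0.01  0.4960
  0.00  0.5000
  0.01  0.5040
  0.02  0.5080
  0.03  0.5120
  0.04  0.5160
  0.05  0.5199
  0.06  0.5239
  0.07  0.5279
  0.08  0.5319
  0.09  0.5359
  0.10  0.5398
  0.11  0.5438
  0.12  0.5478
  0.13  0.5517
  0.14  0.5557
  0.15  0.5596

σ√T = 0.54·√0.25 = 0.2700
d₁ = [ln(444/450) + (0.027 + 0.54²/2)·0.25] / 0.2700 = [-0.0134 + 0.0432] / 0.2700 = 0.1103 which rounds to 0.11
d₂ = d₁ − σ√T = 0.1103 − 0.2700 = -0.1597 which rounds to -0.16
exp(−rT) = exp(−0.027·0.25) = 0.9933
N(d₁) = N(0.11) = 0.5438;  N(d₂) = N(-0.16) = 0.4364
C = 444·0.5438 − 450·0.9933·0.4364 = 241.4472 − 195.0643 = 46.3829

$46.38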